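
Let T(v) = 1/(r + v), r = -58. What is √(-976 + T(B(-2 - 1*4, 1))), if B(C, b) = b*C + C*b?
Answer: I*√4782470/70 ≈ 31.241*I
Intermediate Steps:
B(C, b) = 2*C*b (B(C, b) = C*b + C*b = 2*C*b)
T(v) = 1/(-58 + v)
√(-976 + T(B(-2 - 1*4, 1))) = √(-976 + 1/(-58 + 2*(-2 - 1*4)*1)) = √(-976 + 1/(-58 + 2*(-2 - 4)*1)) = √(-976 + 1/(-58 + 2*(-6)*1)) = √(-976 + 1/(-58 - 12)) = √(-976 + 1/(-70)) = √(-976 - 1/70) = √(-68321/70) = I*√4782470/70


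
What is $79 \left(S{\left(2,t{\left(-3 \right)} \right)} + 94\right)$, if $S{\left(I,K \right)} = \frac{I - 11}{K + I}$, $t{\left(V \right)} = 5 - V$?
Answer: $\frac{73549}{10} \approx 7354.9$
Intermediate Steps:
$S{\left(I,K \right)} = \frac{-11 + I}{I + K}$
$79 \left(S{\left(2,t{\left(-3 \right)} \right)} + 94\right) = 79 \left(\frac{-11 + 2}{2 + \left(5 - -3\right)} + 94\right) = 79 \left(\frac{1}{2 + \left(5 + 3\right)} \left(-9\right) + 94\right) = 79 \left(\frac{1}{2 + 8} \left(-9\right) + 94\right) = 79 \left(\frac{1}{10} \left(-9\right) + 94\right) = 79 \left(- \frac{9}{10} + 94\right) = 79 \cdot \frac{931}{10} = \frac{73549}{10}$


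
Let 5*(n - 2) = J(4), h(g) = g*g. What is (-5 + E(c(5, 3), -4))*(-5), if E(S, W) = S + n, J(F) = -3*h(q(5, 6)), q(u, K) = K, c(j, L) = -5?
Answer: 148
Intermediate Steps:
h(g) = g²
J(F) = -108 (J(F) = -3*6² = -3*36 = -108)
n = -98/5 (n = 2 + (⅕)*(-108) = 2 - 108/5 = -98/5 ≈ -19.600)
E(S, W) = -98/5 + S (E(S, W) = S - 98/5 = -98/5 + S)
(-5 + E(c(5, 3), -4))*(-5) = (-5 + (-98/5 - 5))*(-5) = (-5 - 123/5)*(-5) = -148/5*(-5) = 148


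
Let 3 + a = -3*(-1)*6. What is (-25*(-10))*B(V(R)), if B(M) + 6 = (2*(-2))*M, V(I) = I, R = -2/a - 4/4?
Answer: -1100/3 ≈ -366.67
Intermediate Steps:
a = 15 (a = -3 - 3*(-1)*6 = -3 + 3*6 = -3 + 18 = 15)
R = -17/15 (R = -2/15 - 4/4 = -2*1/15 - 4*1/4 = -2/15 - 1 = -17/15 ≈ -1.1333)
B(M) = -6 - 4*M (B(M) = -6 + (2*(-2))*M = -6 - 4*M)
(-25*(-10))*B(V(R)) = (-25*(-10))*(-6 - 4*(-17/15)) = 250*(-6 + 68/15) = 250*(-22/15) = -1100/3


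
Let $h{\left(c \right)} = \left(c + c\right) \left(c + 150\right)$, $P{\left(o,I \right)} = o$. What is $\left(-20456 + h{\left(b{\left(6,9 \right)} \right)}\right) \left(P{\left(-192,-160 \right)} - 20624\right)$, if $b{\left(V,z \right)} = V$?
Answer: $386844544$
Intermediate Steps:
$h{\left(c \right)} = 2 c \left(150 + c\right)$
$\left(-20456 + h{\left(b{\left(6,9 \right)} \right)}\right) \left(P{\left(-192,-160 \right)} - 20624\right) = \left(-20456 + 2 \cdot 6 \left(150 + 6\right)\right) \left(-192 - 20624\right) = \left(-20456 + 2 \cdot 6 \cdot 156\right) \left(-20816\right) = \left(-20456 + 1872\right) \left(-20816\right) = \left(-18584\right) \left(-20816\right) = 386844544$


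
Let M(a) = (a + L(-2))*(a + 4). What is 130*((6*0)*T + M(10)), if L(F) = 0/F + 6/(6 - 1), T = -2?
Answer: 20384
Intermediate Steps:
L(F) = 6/5 (L(F) = 0 + 6/5 = 6/5)
M(a) = (4 + a)*(6/5 + a) (M(a) = (a + 6/5)*(a + 4) = (6/5 + a)*(4 + a) = (4 + a)*(6/5 + a))
130*((6*0)*T + M(10)) = 130*((6*0)*(-2) + (24/5 + 10**2 + (26/5)*10)) = 130*(0*(-2) + (24/5 + 100 + 52)) = 130*(0 + 784/5) = 130*(784/5) = 20384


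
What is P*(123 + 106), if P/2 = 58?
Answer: 26564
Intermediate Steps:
P = 116 (P = 2*58 = 116)
P*(123 + 106) = 116*(123 + 106) = 116*229 = 26564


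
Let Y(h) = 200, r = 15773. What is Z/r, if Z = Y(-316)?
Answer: 200/15773 ≈ 0.012680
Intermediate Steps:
Z = 200
Z/r = 200/15773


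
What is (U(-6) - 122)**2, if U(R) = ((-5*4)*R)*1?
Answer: 4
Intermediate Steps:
U(R) = -20*R (U(R) = -20*R*1 = -20*R)
(U(-6) - 122)**2 = (-20*(-6) - 122)**2 = (120 - 122)**2 = (-2)**2 = 4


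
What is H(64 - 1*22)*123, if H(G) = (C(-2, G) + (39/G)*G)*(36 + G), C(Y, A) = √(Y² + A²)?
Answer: 374166 + 19188*√442 ≈ 7.7757e+5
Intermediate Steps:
C(Y, A) = √(A² + Y²)
H(G) = (36 + G)*(39 + √(4 + G²)) (H(G) = (√(G² + (-2)²) + (39/G)*G)*(36 + G) = (√(G² + 4) + 39)*(36 + G) = (√(4 + G²) + 39)*(36 + G) = (39 + √(4 + G²))*(36 + G) = (36 + G)*(39 + √(4 + G²)))
H(64 - 1*22)*123 = (1404 + 36*√(4 + (64 - 1*22)²) + 39*(64 - 1*22) + (64 - 1*22)*√(4 + (64 - 1*22)²))*123 = (1404 + 36*√(4 + (64 - 22)²) + 39*(64 - 22) + (64 - 22)*√(4 + (64 - 22)²))*123 = (1404 + 36*√(4 + 42²) + 39*42 + 42*√(4 + 42²))*123 = (1404 + 36*√(4 + 1764) + 1638 + 42*√(4 + 1764))*123 = (1404 + 36*√1768 + 1638 + 42*√1768)*123 = (1404 + 36*(2*√442) + 1638 + 42*(2*√442))*123 = (1404 + 72*√442 + 1638 + 84*√442)*123 = (3042 + 156*√442)*123 = 374166 + 19188*√442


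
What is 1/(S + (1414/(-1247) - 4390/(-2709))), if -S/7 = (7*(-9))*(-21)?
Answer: -78561/727515193 ≈ -0.00010799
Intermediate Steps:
S = -9261 (S = -7*7*(-9)*(-21) = -(-441)*(-21) = -7*1323 = -9261)
1/(S + (1414/(-1247) - 4390/(-2709))) = 1/(-9261 + (1414/(-1247) - 4390/(-2709))) = 1/(-9261 + (1414*(-1/1247) - 4390*(-1/2709))) = 1/(-9261 + (-1414/1247 + 4390/2709)) = 1/(-9261 + 38228/78561) = 1/(-727515193/78561) = -78561/727515193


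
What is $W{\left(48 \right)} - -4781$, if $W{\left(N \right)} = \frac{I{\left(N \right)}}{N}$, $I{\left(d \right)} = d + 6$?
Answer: $\frac{38257}{8} \approx 4782.1$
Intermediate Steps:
$I{\left(d \right)} = 6 + d$
$W{\left(N \right)} = \frac{6 + N}{N}$
$W{\left(48 \right)} - -4781 = \frac{6 + 48}{48} - -4781 = \frac{1}{48} \cdot 54 + 4781 = \frac{9}{8} + 4781 = \frac{38257}{8}$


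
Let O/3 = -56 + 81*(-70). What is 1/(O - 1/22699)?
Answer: -22699/389923423 ≈ -5.8214e-5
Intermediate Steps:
O = -17178 (O = 3*(-56 + 81*(-70)) = 3*(-56 - 5670) = 3*(-5726) = -17178)
1/(O - 1/22699) = 1/(-17178 - 1/22699) = 1/(-389923423/22699) = -22699/389923423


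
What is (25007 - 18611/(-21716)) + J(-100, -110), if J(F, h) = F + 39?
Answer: 541745947/21716 ≈ 24947.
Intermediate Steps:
J(F, h) = 39 + F
(25007 - 18611/(-21716)) + J(-100, -110) = (25007 - 18611/(-21716)) + (39 - 100) = (25007 - 18611*(-1/21716)) - 61 = (25007 + 18611/21716) - 61 = 543070623/21716 - 61 = 541745947/21716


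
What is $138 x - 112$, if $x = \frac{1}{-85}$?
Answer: $- \frac{9658}{85} \approx -113.62$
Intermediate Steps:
$x = - \frac{1}{85} \approx -0.011765$
$138 x - 112 = 138 \left(- \frac{1}{85}\right) - 112 = - \frac{138}{85} - 112 = - \frac{9658}{85}$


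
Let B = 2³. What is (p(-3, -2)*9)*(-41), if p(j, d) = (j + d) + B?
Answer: -1107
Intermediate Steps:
B = 8
p(j, d) = 8 + d + j (p(j, d) = (j + d) + 8 = (d + j) + 8 = 8 + d + j)
(p(-3, -2)*9)*(-41) = ((8 - 2 - 3)*9)*(-41) = (3*9)*(-41) = 27*(-41) = -1107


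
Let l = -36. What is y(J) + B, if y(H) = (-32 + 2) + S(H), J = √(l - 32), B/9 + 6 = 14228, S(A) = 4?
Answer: 127972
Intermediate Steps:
B = 127998 (B = -54 + 9*14228 = -54 + 128052 = 127998)
J = 2*I*√17 (J = √(-36 - 32) = √(-68) = 2*I*√17 ≈ 8.2462*I)
y(H) = -26 (y(H) = (-32 + 2) + 4 = -30 + 4 = -26)
y(J) + B = -26 + 127998 = 127972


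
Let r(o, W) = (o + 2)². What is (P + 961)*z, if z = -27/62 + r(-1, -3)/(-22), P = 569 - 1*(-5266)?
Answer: -1114544/341 ≈ -3268.5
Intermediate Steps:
P = 5835 (P = 569 + 5266 = 5835)
r(o, W) = (2 + o)²
z = -164/341 (z = -27/62 + (2 - 1)²/(-22) = -27*1/62 + 1²*(-1/22) = -27/62 + 1*(-1/22) = -27/62 - 1/22 = -164/341 ≈ -0.48094)
(P + 961)*z = (5835 + 961)*(-164/341) = 6796*(-164/341) = -1114544/341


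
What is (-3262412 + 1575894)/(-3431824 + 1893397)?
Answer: 1686518/1538427 ≈ 1.0963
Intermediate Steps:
(-3262412 + 1575894)/(-3431824 + 1893397) = -1686518/(-1538427) = -1686518*(-1/1538427) = 1686518/1538427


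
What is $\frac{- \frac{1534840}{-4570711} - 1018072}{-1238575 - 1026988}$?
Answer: $\frac{4653311354352}{10355233725293} \approx 0.44937$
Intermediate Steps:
$\frac{- \frac{1534840}{-4570711} - 1018072}{-1238575 - 1026988} = \frac{\left(-1534840\right) \left(- \frac{1}{4570711}\right) - 1018072}{-2265563} = \left(\frac{1534840}{4570711} - 1018072\right) \left(- \frac{1}{2265563}\right) = \left(- \frac{4653311354352}{4570711}\right) \left(- \frac{1}{2265563}\right) = \frac{4653311354352}{10355233725293}$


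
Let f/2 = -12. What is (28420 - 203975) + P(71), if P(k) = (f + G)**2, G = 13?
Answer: -175434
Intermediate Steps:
f = -24 (f = 2*(-12) = -24)
P(k) = 121 (P(k) = (-24 + 13)**2 = (-11)**2 = 121)
(28420 - 203975) + P(71) = (28420 - 203975) + 121 = -175555 + 121 = -175434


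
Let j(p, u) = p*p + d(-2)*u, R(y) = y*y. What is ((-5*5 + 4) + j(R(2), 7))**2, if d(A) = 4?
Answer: 529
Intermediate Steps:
R(y) = y**2
j(p, u) = p**2 + 4*u (j(p, u) = p*p + 4*u = p**2 + 4*u)
((-5*5 + 4) + j(R(2), 7))**2 = ((-5*5 + 4) + ((2**2)**2 + 4*7))**2 = ((-25 + 4) + (4**2 + 28))**2 = (-21 + (16 + 28))**2 = (-21 + 44)**2 = 23**2 = 529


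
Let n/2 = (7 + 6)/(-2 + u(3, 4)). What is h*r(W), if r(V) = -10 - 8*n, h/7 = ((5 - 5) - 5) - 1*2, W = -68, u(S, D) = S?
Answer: 10682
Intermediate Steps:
h = -49 (h = 7*(((5 - 5) - 5) - 1*2) = 7*((0 - 5) - 2) = 7*(-5 - 2) = 7*(-7) = -49)
n = 26 (n = 2*((7 + 6)/(-2 + 3)) = 2*(13/1) = 2*(13*1) = 2*13 = 26)
r(V) = -218 (r(V) = -10 - 8*26 = -10 - 208 = -218)
h*r(W) = -49*(-218) = 10682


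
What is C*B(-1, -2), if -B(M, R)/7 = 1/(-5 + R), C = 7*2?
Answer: 14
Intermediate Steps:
C = 14
B(M, R) = -7/(-5 + R)
C*B(-1, -2) = 14*(-7/(-5 - 2)) = 14*(-7/(-7)) = 14*(-7*(-1/7)) = 14*1 = 14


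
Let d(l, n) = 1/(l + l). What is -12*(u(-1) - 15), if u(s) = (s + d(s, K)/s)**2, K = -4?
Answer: 177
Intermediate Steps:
d(l, n) = 1/(2*l)
u(s) = (s + 1/(2*s**2))**2 (u(s) = (s + (1/(2*s))/s)**2 = (s + 1/(2*s**2))**2)
-12*(u(-1) - 15) = -12*((1/4)*(1 + 2*(-1)**3)**2/(-1)**4 - 15) = -12*((1/4)*1*(1 + 2*(-1))**2 - 15) = -12*((1/4)*1*(1 - 2)**2 - 15) = -12*((1/4)*1*(-1)**2 - 15) = -12*((1/4)*1*1 - 15) = -12*(1/4 - 15) = -12*(-59/4) = 177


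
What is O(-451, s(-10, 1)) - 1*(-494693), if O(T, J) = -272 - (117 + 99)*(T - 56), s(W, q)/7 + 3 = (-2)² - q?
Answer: 603933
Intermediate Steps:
s(W, q) = 7 - 7*q (s(W, q) = -21 + 7*((-2)² - q) = -21 + 7*(4 - q) = -21 + (28 - 7*q) = 7 - 7*q)
O(T, J) = 11824 - 216*T (O(T, J) = -272 - 216*(-56 + T) = -272 - (-12096 + 216*T) = -272 + (12096 - 216*T) = 11824 - 216*T)
O(-451, s(-10, 1)) - 1*(-494693) = (11824 - 216*(-451)) - 1*(-494693) = (11824 + 97416) + 494693 = 109240 + 494693 = 603933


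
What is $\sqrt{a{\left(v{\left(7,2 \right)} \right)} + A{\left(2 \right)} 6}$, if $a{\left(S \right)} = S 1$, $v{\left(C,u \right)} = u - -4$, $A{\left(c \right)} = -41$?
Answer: $4 i \sqrt{15} \approx 15.492 i$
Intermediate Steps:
$v{\left(C,u \right)} = 4 + u$ ($v{\left(C,u \right)} = u + 4 = 4 + u$)
$a{\left(S \right)} = S$
$\sqrt{a{\left(v{\left(7,2 \right)} \right)} + A{\left(2 \right)} 6} = \sqrt{\left(4 + 2\right) - 246} = \sqrt{6 - 246} = \sqrt{-240} = 4 i \sqrt{15}$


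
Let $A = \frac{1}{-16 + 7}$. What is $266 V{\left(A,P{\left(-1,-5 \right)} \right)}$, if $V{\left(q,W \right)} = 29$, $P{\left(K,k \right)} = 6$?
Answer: $7714$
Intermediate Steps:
$A = - \frac{1}{9}$ ($A = \frac{1}{-9} = - \frac{1}{9} \approx -0.11111$)
$266 V{\left(A,P{\left(-1,-5 \right)} \right)} = 266 \cdot 29 = 7714$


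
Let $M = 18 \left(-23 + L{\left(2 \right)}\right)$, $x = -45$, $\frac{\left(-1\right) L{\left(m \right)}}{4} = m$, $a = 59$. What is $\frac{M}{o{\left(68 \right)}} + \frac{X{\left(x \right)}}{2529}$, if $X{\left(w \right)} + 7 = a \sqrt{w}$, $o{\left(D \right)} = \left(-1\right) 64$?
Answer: $\frac{705367}{80928} + \frac{59 i \sqrt{5}}{843} \approx 8.716 + 0.1565 i$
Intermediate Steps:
$L{\left(m \right)} = - 4 m$
$o{\left(D \right)} = -64$
$X{\left(w \right)} = -7 + 59 \sqrt{w}$
$M = -558$ ($M = 18 \left(-23 - 8\right) = 18 \left(-31\right) = -558$)
$\frac{M}{o{\left(68 \right)}} + \frac{X{\left(x \right)}}{2529} = - \frac{558}{-64} + \frac{-7 + 59 \sqrt{-45}}{2529} = \left(-558\right) \left(- \frac{1}{64}\right) + \left(-7 + 59 \cdot 3 i \sqrt{5}\right) \frac{1}{2529} = \frac{279}{32} + \left(-7 + 177 i \sqrt{5}\right) \frac{1}{2529} = \frac{279}{32} - \left(\frac{7}{2529} - \frac{59 i \sqrt{5}}{843}\right) = \frac{705367}{80928} + \frac{59 i \sqrt{5}}{843}$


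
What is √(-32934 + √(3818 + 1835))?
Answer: √(-32934 + √5653) ≈ 181.27*I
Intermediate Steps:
√(-32934 + √(3818 + 1835)) = √(-32934 + √5653)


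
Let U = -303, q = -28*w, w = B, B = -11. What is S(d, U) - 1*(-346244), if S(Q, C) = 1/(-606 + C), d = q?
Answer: 314735795/909 ≈ 3.4624e+5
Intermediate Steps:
w = -11
q = 308 (q = -28*(-11) = 308)
d = 308
S(d, U) - 1*(-346244) = 1/(-606 - 303) - 1*(-346244) = 1/(-909) + 346244 = -1/909 + 346244 = 314735795/909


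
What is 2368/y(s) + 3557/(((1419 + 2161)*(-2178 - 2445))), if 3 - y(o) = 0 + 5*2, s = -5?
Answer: -39191230019/115852380 ≈ -338.29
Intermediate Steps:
y(o) = -7 (y(o) = 3 - (0 + 5*2) = 3 - (0 + 10) = 3 - 1*10 = 3 - 10 = -7)
2368/y(s) + 3557/(((1419 + 2161)*(-2178 - 2445))) = 2368/(-7) + 3557/(((1419 + 2161)*(-2178 - 2445))) = 2368*(-⅐) + 3557/((3580*(-4623))) = -2368/7 + 3557/(-16550340) = -2368/7 + 3557*(-1/16550340) = -2368/7 - 3557/16550340 = -39191230019/115852380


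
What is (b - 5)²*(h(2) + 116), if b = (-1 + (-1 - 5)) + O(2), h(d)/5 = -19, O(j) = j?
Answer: 2100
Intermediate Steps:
h(d) = -95 (h(d) = 5*(-19) = -95)
b = -5 (b = (-1 + (-1 - 5)) + 2 = (-1 - 6) + 2 = -7 + 2 = -5)
(b - 5)²*(h(2) + 116) = (-5 - 5)²*(-95 + 116) = (-10)²*21 = 100*21 = 2100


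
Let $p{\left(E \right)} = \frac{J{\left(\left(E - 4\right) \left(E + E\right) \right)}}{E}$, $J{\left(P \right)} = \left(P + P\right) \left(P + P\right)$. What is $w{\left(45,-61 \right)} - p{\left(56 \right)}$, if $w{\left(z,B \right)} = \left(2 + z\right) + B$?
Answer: $-2422798$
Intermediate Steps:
$w{\left(z,B \right)} = 2 + B + z$
$J{\left(P \right)} = 4 P^{2}$ ($J{\left(P \right)} = 2 P 2 P = 4 P^{2}$)
$p{\left(E \right)} = 16 E \left(-4 + E\right)^{2}$ ($p{\left(E \right)} = \frac{4 \left(\left(E - 4\right) \left(E + E\right)\right)^{2}}{E} = \frac{4 \left(\left(-4 + E\right) 2 E\right)^{2}}{E} = \frac{4 \left(2 E \left(-4 + E\right)\right)^{2}}{E} = \frac{4 \cdot 4 E^{2} \left(-4 + E\right)^{2}}{E} = \frac{16 E^{2} \left(-4 + E\right)^{2}}{E} = 16 E \left(-4 + E\right)^{2}$)
$w{\left(45,-61 \right)} - p{\left(56 \right)} = \left(2 - 61 + 45\right) - 16 \cdot 56 \left(-4 + 56\right)^{2} = -14 - 16 \cdot 56 \cdot 52^{2} = -14 - 16 \cdot 56 \cdot 2704 = -14 - 2422784 = -2422798$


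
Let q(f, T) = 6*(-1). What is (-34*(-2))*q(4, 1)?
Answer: -408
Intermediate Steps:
q(f, T) = -6
(-34*(-2))*q(4, 1) = -34*(-2)*(-6) = 68*(-6) = -408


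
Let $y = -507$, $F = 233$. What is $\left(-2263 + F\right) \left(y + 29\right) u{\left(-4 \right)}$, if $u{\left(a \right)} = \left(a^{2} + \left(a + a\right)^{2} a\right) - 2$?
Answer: $-234822280$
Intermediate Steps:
$u{\left(a \right)} = -2 + a^{2} + 4 a^{3}$ ($u{\left(a \right)} = \left(a^{2} + \left(2 a\right)^{2} a\right) - 2 = \left(a^{2} + 4 a^{2} a\right) - 2 = \left(a^{2} + 4 a^{3}\right) - 2 = -2 + a^{2} + 4 a^{3}$)
$\left(-2263 + F\right) \left(y + 29\right) u{\left(-4 \right)} = \left(-2263 + 233\right) \left(-507 + 29\right) \left(-2 + \left(-4\right)^{2} + 4 \left(-4\right)^{3}\right) = \left(-2030\right) \left(-478\right) \left(-2 + 16 + 4 \left(-64\right)\right) = 970340 \left(-2 + 16 - 256\right) = 970340 \left(-242\right) = -234822280$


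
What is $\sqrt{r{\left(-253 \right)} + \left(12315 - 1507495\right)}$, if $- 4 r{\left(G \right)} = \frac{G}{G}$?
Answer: $\frac{i \sqrt{5980721}}{2} \approx 1222.8 i$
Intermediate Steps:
$r{\left(G \right)} = - \frac{1}{4}$ ($r{\left(G \right)} = - \frac{G \frac{1}{G}}{4} = \left(- \frac{1}{4}\right) 1 = - \frac{1}{4}$)
$\sqrt{r{\left(-253 \right)} + \left(12315 - 1507495\right)} = \sqrt{- \frac{1}{4} + \left(12315 - 1507495\right)} = \sqrt{- \frac{1}{4} - 1495180} = \sqrt{- \frac{5980721}{4}} = \frac{i \sqrt{5980721}}{2}$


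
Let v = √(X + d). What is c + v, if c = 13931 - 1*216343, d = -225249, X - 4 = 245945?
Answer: -202412 + 30*√23 ≈ -2.0227e+5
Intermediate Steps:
X = 245949 (X = 4 + 245945 = 245949)
c = -202412 (c = 13931 - 216343 = -202412)
v = 30*√23 (v = √(245949 - 225249) = √20700 = 30*√23 ≈ 143.88)
c + v = -202412 + 30*√23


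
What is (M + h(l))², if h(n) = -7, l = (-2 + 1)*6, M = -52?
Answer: 3481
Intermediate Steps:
l = -6 (l = -1*6 = -6)
(M + h(l))² = (-52 - 7)² = (-59)² = 3481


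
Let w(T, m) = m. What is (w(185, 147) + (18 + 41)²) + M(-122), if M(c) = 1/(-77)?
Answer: 279355/77 ≈ 3628.0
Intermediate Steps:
M(c) = -1/77
(w(185, 147) + (18 + 41)²) + M(-122) = (147 + (18 + 41)²) - 1/77 = (147 + 59²) - 1/77 = (147 + 3481) - 1/77 = 3628 - 1/77 = 279355/77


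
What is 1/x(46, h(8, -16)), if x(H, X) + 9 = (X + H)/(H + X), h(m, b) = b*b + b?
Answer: -1/8 ≈ -0.12500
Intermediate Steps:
h(m, b) = b + b**2 (h(m, b) = b**2 + b = b + b**2)
x(H, X) = -8 (x(H, X) = -9 + (X + H)/(H + X) = -9 + (H + X)/(H + X) = -9 + 1 = -8)
1/x(46, h(8, -16)) = 1/(-8) = -1/8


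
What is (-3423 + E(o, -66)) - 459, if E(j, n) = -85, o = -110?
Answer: -3967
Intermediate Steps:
(-3423 + E(o, -66)) - 459 = (-3423 - 85) - 459 = -3508 - 459 = -3967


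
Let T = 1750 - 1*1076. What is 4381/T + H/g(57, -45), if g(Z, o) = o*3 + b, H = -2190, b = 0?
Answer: 409/18 ≈ 22.722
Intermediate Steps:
g(Z, o) = 3*o (g(Z, o) = o*3 + 0 = 3*o + 0 = 3*o)
T = 674 (T = 1750 - 1076 = 674)
4381/T + H/g(57, -45) = 4381/674 - 2190/(3*(-45)) = 4381*(1/674) - 2190/(-135) = 13/2 - 2190*(-1/135) = 13/2 + 146/9 = 409/18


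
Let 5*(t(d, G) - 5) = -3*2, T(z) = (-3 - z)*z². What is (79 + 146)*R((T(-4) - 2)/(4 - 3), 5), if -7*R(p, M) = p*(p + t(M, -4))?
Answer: -8010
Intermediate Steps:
T(z) = z²*(-3 - z)
t(d, G) = 19/5 (t(d, G) = 5 + (-3*2)/5 = 5 + (⅕)*(-6) = 5 - 6/5 = 19/5)
R(p, M) = -p*(19/5 + p)/7 (R(p, M) = -p*(p + 19/5)/7 = -p*(19/5 + p)/7)
(79 + 146)*R((T(-4) - 2)/(4 - 3), 5) = (79 + 146)*(-((-4)²*(-3 - 1*(-4)) - 2)/(4 - 3)*(19 + 5*(((-4)²*(-3 - 1*(-4)) - 2)/(4 - 3)))/35) = 225*(-(16*(-3 + 4) - 2)/1*(19 + 5*((16*(-3 + 4) - 2)/1))/35) = 225*(-(16*1 - 2)*1*(19 + 5*((16*1 - 2)*1))/35) = 225*(-(16 - 2)*1*(19 + 5*((16 - 2)*1))/35) = 225*(-14*1*(19 + 5*(14*1))/35) = 225*(-1/35*14*(19 + 5*14)) = 225*(-1/35*14*(19 + 70)) = 225*(-1/35*14*89) = 225*(-178/5) = -8010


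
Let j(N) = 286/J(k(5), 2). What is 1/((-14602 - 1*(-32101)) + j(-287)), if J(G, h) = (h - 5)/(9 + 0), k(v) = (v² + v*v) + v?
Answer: 1/16641 ≈ 6.0093e-5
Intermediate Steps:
k(v) = v + 2*v² (k(v) = (v² + v²) + v = 2*v² + v = v + 2*v²)
J(G, h) = -5/9 + h/9 (J(G, h) = (-5 + h)/9 = (-5 + h)*(⅑) = -5/9 + h/9)
j(N) = -858 (j(N) = 286/(-5/9 + (⅑)*2) = 286/(-5/9 + 2/9) = 286/(-⅓) = 286*(-3) = -858)
1/((-14602 - 1*(-32101)) + j(-287)) = 1/((-14602 - 1*(-32101)) - 858) = 1/((-14602 + 32101) - 858) = 1/(17499 - 858) = 1/16641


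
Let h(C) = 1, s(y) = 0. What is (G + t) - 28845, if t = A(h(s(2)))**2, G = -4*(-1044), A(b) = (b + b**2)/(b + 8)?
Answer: -1998185/81 ≈ -24669.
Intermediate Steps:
A(b) = (b + b**2)/(8 + b)
G = 4176
t = 4/81 (t = (1*(1 + 1)/(8 + 1))**2 = (1*2/9)**2 = (1*(1/9)*2)**2 = (2/9)**2 = 4/81 ≈ 0.049383)
(G + t) - 28845 = (4176 + 4/81) - 28845 = 338260/81 - 28845 = -1998185/81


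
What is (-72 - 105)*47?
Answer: -8319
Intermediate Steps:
(-72 - 105)*47 = -177*47 = -8319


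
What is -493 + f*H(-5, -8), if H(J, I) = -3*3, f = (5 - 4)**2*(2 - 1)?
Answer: -502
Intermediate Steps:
f = 1 (f = 1**2*1 = 1*1 = 1)
H(J, I) = -9
-493 + f*H(-5, -8) = -493 + 1*(-9) = -493 - 9 = -502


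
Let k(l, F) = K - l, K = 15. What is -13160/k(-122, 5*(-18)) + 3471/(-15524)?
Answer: -204771367/2126788 ≈ -96.282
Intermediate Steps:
k(l, F) = 15 - l
-13160/k(-122, 5*(-18)) + 3471/(-15524) = -13160/(15 - 1*(-122)) + 3471/(-15524) = -13160/(15 + 122) + 3471*(-1/15524) = -13160/137 - 3471/15524 = -204771367/2126788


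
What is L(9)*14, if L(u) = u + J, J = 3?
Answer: 168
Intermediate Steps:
L(u) = 3 + u (L(u) = u + 3 = 3 + u)
L(9)*14 = (3 + 9)*14 = 12*14 = 168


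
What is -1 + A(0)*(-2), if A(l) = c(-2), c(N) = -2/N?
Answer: -3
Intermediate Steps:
A(l) = 1 (A(l) = -2/(-2) = -2*(-½) = 1)
-1 + A(0)*(-2) = -1 + 1*(-2) = -1 - 2 = -3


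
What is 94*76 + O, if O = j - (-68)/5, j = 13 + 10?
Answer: 35903/5 ≈ 7180.6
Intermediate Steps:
j = 23
O = 183/5 (O = 23 - (-68)/5 = 23 - 1*(-68/5) = 23 + 68/5 = 183/5 ≈ 36.600)
94*76 + O = 94*76 + 183/5 = 7144 + 183/5 = 35903/5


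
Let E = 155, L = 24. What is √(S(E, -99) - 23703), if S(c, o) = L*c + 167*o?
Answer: 2*I*√9129 ≈ 191.09*I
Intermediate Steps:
S(c, o) = 24*c + 167*o
√(S(E, -99) - 23703) = √((24*155 + 167*(-99)) - 23703) = √((3720 - 16533) - 23703) = √(-12813 - 23703) = √(-36516) = 2*I*√9129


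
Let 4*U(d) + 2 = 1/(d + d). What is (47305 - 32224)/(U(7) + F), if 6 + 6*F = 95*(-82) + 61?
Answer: -2533608/216661 ≈ -11.694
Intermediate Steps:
F = -7735/6 (F = -1 + (95*(-82) + 61)/6 = -1 + (-7790 + 61)/6 = -1 + (⅙)*(-7729) = -1 - 7729/6 = -7735/6 ≈ -1289.2)
U(d) = -½ + 1/(8*d) (U(d) = -½ + 1/(4*(d + d)) = -½ + 1/(4*((2*d))) = -½ + (1/(2*d))/4 = -½ + 1/(8*d))
(47305 - 32224)/(U(7) + F) = (47305 - 32224)/((⅛)*(1 - 4*7)/7 - 7735/6) = 15081/((⅛)*(⅐)*(1 - 28) - 7735/6) = 15081/((⅛)*(⅐)*(-27) - 7735/6) = 15081/(-27/56 - 7735/6) = 15081/(-216661/168) = 15081*(-168/216661) = -2533608/216661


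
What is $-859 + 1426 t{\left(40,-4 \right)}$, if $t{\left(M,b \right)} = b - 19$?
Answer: $-33657$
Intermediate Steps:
$t{\left(M,b \right)} = -19 + b$
$-859 + 1426 t{\left(40,-4 \right)} = -859 + 1426 \left(-19 - 4\right) = -859 + 1426 \left(-23\right) = -859 - 32798 = -33657$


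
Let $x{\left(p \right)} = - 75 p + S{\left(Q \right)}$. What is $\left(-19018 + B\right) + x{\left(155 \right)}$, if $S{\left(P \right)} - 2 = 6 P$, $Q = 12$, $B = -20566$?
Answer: $-51135$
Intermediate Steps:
$S{\left(P \right)} = 2 + 6 P$
$x{\left(p \right)} = 74 - 75 p$ ($x{\left(p \right)} = - 75 p + \left(2 + 6 \cdot 12\right) = - 75 p + \left(2 + 72\right) = - 75 p + 74 = 74 - 75 p$)
$\left(-19018 + B\right) + x{\left(155 \right)} = \left(-19018 - 20566\right) + \left(74 - 11625\right) = -39584 + \left(74 - 11625\right) = -39584 - 11551 = -51135$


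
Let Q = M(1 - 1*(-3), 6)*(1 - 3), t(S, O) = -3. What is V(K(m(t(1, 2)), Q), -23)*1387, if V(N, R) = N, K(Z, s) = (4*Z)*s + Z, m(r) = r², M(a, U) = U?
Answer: -586701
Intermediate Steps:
Q = -12 (Q = 6*(1 - 3) = 6*(-2) = -12)
K(Z, s) = Z + 4*Z*s (K(Z, s) = 4*Z*s + Z = Z + 4*Z*s)
V(K(m(t(1, 2)), Q), -23)*1387 = ((-3)²*(1 + 4*(-12)))*1387 = (9*(1 - 48))*1387 = (9*(-47))*1387 = -423*1387 = -586701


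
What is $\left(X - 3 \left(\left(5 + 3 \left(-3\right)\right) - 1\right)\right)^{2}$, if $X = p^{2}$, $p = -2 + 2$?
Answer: $225$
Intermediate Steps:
$p = 0$
$X = 0$ ($X = 0^{2} = 0$)
$\left(X - 3 \left(\left(5 + 3 \left(-3\right)\right) - 1\right)\right)^{2} = \left(0 - 3 \left(\left(5 + 3 \left(-3\right)\right) - 1\right)\right)^{2} = \left(0 - 3 \left(\left(5 - 9\right) - 1\right)\right)^{2} = \left(0 - 3 \left(-4 - 1\right)\right)^{2} = \left(0 - -15\right)^{2} = \left(0 + 15\right)^{2} = 15^{2} = 225$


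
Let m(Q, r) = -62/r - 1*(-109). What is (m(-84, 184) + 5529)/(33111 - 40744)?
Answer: -518665/702236 ≈ -0.73859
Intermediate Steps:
m(Q, r) = 109 - 62/r (m(Q, r) = -62/r + 109 = 109 - 62/r)
(m(-84, 184) + 5529)/(33111 - 40744) = ((109 - 62/184) + 5529)/(33111 - 40744) = ((109 - 62*1/184) + 5529)/(-7633) = ((109 - 31/92) + 5529)*(-1/7633) = (9997/92 + 5529)*(-1/7633) = (518665/92)*(-1/7633) = -518665/702236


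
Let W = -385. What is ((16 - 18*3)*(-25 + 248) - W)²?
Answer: 65431921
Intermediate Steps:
((16 - 18*3)*(-25 + 248) - W)² = ((16 - 18*3)*(-25 + 248) - 1*(-385))² = ((16 - 54)*223 + 385)² = (-38*223 + 385)² = (-8474 + 385)² = (-8089)² = 65431921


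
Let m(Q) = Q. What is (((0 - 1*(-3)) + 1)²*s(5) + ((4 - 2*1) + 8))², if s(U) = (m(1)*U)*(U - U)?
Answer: 100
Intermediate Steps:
s(U) = 0 (s(U) = (1*U)*(U - U) = U*0 = 0)
(((0 - 1*(-3)) + 1)²*s(5) + ((4 - 2*1) + 8))² = (((0 - 1*(-3)) + 1)²*0 + ((4 - 2*1) + 8))² = (((0 + 3) + 1)²*0 + ((4 - 2) + 8))² = ((3 + 1)²*0 + (2 + 8))² = (4²*0 + 10)² = (16*0 + 10)² = (0 + 10)² = 10² = 100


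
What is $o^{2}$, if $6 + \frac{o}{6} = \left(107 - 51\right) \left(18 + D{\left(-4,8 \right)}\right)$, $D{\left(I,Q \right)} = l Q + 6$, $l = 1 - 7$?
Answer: $65610000$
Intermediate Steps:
$l = -6$ ($l = 1 - 7 = -6$)
$D{\left(I,Q \right)} = 6 - 6 Q$ ($D{\left(I,Q \right)} = - 6 Q + 6 = 6 - 6 Q$)
$o = -8100$ ($o = -36 + 6 \left(107 - 51\right) \left(18 + \left(6 - 48\right)\right) = -36 + 6 \cdot 56 \left(18 + \left(6 - 48\right)\right) = -36 + 6 \cdot 56 \left(18 - 42\right) = -36 + 6 \cdot 56 \left(-24\right) = -36 + 6 \left(-1344\right) = -36 - 8064 = -8100$)
$o^{2} = \left(-8100\right)^{2} = 65610000$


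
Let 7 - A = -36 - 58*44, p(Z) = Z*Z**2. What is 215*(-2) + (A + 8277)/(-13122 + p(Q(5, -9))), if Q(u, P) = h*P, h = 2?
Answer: -453394/1053 ≈ -430.57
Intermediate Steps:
Q(u, P) = 2*P
p(Z) = Z**3
A = 2595 (A = 7 - (-36 - 58*44) = 7 - (-36 - 2552) = 7 - 1*(-2588) = 7 + 2588 = 2595)
215*(-2) + (A + 8277)/(-13122 + p(Q(5, -9))) = 215*(-2) + (2595 + 8277)/(-13122 + (2*(-9))**3) = -430 + 10872/(-13122 + (-18)**3) = -430 + 10872/(-13122 - 5832) = -430 + 10872/(-18954) = -430 + 10872*(-1/18954) = -430 - 604/1053 = -453394/1053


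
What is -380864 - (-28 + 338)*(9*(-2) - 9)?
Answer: -372494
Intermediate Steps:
-380864 - (-28 + 338)*(9*(-2) - 9) = -380864 - 310*(-18 - 9) = -380864 - 310*(-27) = -380864 - 1*(-8370) = -380864 + 8370 = -372494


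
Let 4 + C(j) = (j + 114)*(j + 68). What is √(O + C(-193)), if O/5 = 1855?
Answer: √19146 ≈ 138.37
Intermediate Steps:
O = 9275 (O = 5*1855 = 9275)
C(j) = -4 + (68 + j)*(114 + j) (C(j) = -4 + (j + 114)*(j + 68) = -4 + (114 + j)*(68 + j) = -4 + (68 + j)*(114 + j))
√(O + C(-193)) = √(9275 + (7748 + (-193)² + 182*(-193))) = √(9275 + (7748 + 37249 - 35126)) = √(9275 + 9871) = √19146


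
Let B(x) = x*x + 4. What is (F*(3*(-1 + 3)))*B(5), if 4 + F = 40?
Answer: 6264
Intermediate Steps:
F = 36 (F = -4 + 40 = 36)
B(x) = 4 + x² (B(x) = x² + 4 = 4 + x²)
(F*(3*(-1 + 3)))*B(5) = (36*(3*(-1 + 3)))*(4 + 5²) = (36*(3*2))*(4 + 25) = (36*6)*29 = 216*29 = 6264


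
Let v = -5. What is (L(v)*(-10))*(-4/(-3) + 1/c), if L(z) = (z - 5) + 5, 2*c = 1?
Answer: 500/3 ≈ 166.67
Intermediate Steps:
c = ½ (c = (½)*1 = ½ ≈ 0.50000)
L(z) = z (L(z) = (-5 + z) + 5 = z)
(L(v)*(-10))*(-4/(-3) + 1/c) = (-5*(-10))*(-4/(-3) + 1/(½)) = 50*(-4*(-⅓) + 1*2) = 50*(4/3 + 2) = 50*(10/3) = 500/3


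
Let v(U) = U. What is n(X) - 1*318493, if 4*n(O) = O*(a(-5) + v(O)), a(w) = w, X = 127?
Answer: -629239/2 ≈ -3.1462e+5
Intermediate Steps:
n(O) = O*(-5 + O)/4 (n(O) = (O*(-5 + O))/4 = O*(-5 + O)/4)
n(X) - 1*318493 = (¼)*127*(-5 + 127) - 1*318493 = (¼)*127*122 - 318493 = 7747/2 - 318493 = -629239/2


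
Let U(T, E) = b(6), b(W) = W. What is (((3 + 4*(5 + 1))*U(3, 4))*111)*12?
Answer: 215784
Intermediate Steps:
U(T, E) = 6
(((3 + 4*(5 + 1))*U(3, 4))*111)*12 = (((3 + 4*(5 + 1))*6)*111)*12 = (((3 + 4*6)*6)*111)*12 = (((3 + 24)*6)*111)*12 = ((27*6)*111)*12 = (162*111)*12 = 17982*12 = 215784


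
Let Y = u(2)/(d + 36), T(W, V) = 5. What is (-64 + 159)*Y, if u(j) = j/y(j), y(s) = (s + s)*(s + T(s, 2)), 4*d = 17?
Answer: 190/1127 ≈ 0.16859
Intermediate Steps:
d = 17/4 (d = (¼)*17 = 17/4 ≈ 4.2500)
y(s) = 2*s*(5 + s) (y(s) = (s + s)*(s + 5) = (2*s)*(5 + s) = 2*s*(5 + s))
u(j) = 1/(2*(5 + j)) (u(j) = j/((2*j*(5 + j))) = j*(1/(2*j*(5 + j))) = 1/(2*(5 + j)))
Y = 2/1127 (Y = (1/(2*(5 + 2)))/(17/4 + 36) = ((½)/7)/(161/4) = ((½)*(⅐))*(4/161) = (1/14)*(4/161) = 2/1127 ≈ 0.0017746)
(-64 + 159)*Y = (-64 + 159)*(2/1127) = 95*(2/1127) = 190/1127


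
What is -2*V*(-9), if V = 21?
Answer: 378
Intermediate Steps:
-2*V*(-9) = -2*21*(-9) = -42*(-9) = 378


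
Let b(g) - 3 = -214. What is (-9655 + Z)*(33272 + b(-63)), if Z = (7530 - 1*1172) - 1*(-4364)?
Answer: 35276087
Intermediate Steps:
b(g) = -211 (b(g) = 3 - 214 = -211)
Z = 10722 (Z = (7530 - 1172) + 4364 = 6358 + 4364 = 10722)
(-9655 + Z)*(33272 + b(-63)) = (-9655 + 10722)*(33272 - 211) = 1067*33061 = 35276087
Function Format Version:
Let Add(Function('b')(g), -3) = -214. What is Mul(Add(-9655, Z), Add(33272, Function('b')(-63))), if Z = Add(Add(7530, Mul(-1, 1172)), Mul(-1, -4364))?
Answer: 35276087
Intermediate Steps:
Function('b')(g) = -211 (Function('b')(g) = Add(3, -214) = -211)
Z = 10722 (Z = Add(Add(7530, -1172), 4364) = Add(6358, 4364) = 10722)
Mul(Add(-9655, Z), Add(33272, Function('b')(-63))) = Mul(Add(-9655, 10722), Add(33272, -211)) = Mul(1067, 33061) = 35276087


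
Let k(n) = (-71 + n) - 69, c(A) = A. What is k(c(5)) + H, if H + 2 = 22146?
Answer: 22009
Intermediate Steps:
H = 22144 (H = -2 + 22146 = 22144)
k(n) = -140 + n
k(c(5)) + H = (-140 + 5) + 22144 = -135 + 22144 = 22009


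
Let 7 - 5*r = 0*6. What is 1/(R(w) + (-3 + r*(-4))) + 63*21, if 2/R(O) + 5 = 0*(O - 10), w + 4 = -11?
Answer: 11906/9 ≈ 1322.9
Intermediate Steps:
w = -15 (w = -4 - 11 = -15)
r = 7/5 (r = 7/5 - 0*6 = 7/5 - 1/5*0 = 7/5 + 0 = 7/5 ≈ 1.4000)
R(O) = -2/5 (R(O) = 2/(-5 + 0*(O - 10)) = 2/(-5 + 0*(-10 + O)) = 2/(-5 + 0) = 2/(-5) = 2*(-1/5) = -2/5)
1/(R(w) + (-3 + r*(-4))) + 63*21 = 1/(-2/5 + (-3 + (7/5)*(-4))) + 63*21 = 1/(-2/5 + (-3 - 28/5)) + 1323 = 1/(-2/5 - 43/5) + 1323 = 1/(-9) + 1323 = -1/9 + 1323 = 11906/9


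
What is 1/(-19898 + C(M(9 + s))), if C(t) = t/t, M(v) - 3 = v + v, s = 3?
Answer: -1/19897 ≈ -5.0259e-5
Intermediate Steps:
M(v) = 3 + 2*v (M(v) = 3 + (v + v) = 3 + 2*v)
C(t) = 1
1/(-19898 + C(M(9 + s))) = 1/(-19898 + 1) = 1/(-19897) = -1/19897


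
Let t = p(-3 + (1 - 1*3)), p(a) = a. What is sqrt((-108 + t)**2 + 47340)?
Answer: sqrt(60109) ≈ 245.17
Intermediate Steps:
t = -5 (t = -3 + (1 - 1*3) = -3 + (1 - 3) = -3 - 2 = -5)
sqrt((-108 + t)**2 + 47340) = sqrt((-108 - 5)**2 + 47340) = sqrt((-113)**2 + 47340) = sqrt(12769 + 47340) = sqrt(60109)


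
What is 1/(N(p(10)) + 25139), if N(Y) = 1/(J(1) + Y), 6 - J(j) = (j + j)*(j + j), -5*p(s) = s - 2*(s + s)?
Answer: 8/201113 ≈ 3.9779e-5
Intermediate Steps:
p(s) = 3*s/5 (p(s) = -(s - 2*(s + s))/5 = -(s - 4*s)/5 = -(-3)*s/5 = 3*s/5)
J(j) = 6 - 4*j² (J(j) = 6 - (j + j)*(j + j) = 6 - 2*j*2*j = 6 - 4*j²)
N(Y) = 1/(2 + Y) (N(Y) = 1/((6 - 4*1²) + Y) = 1/((6 - 4*1) + Y) = 1/((6 - 4) + Y) = 1/(2 + Y))
1/(N(p(10)) + 25139) = 1/(1/(2 + (⅗)*10) + 25139) = 1/(1/(2 + 6) + 25139) = 1/(1/8 + 25139) = 1/(⅛ + 25139) = 1/(201113/8) = 8/201113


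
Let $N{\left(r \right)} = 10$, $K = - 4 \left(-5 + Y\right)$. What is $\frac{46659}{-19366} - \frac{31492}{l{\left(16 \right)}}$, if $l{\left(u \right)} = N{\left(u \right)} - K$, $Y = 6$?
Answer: $- \frac{305263649}{135562} \approx -2251.8$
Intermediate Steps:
$K = -4$ ($K = - 4 \left(-5 + 6\right) = \left(-4\right) 1 = -4$)
$l{\left(u \right)} = 14$ ($l{\left(u \right)} = 10 - -4 = 10 + 4 = 14$)
$\frac{46659}{-19366} - \frac{31492}{l{\left(16 \right)}} = \frac{46659}{-19366} - \frac{31492}{14} = 46659 \left(- \frac{1}{19366}\right) - \frac{15746}{7} = - \frac{46659}{19366} - \frac{15746}{7} = - \frac{305263649}{135562}$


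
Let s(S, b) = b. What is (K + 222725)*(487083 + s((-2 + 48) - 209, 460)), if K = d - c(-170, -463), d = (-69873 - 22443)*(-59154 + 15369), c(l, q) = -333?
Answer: 1970784888027074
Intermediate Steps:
d = 4042056060 (d = -92316*(-43785) = 4042056060)
K = 4042056393 (K = 4042056060 - 1*(-333) = 4042056060 + 333 = 4042056393)
(K + 222725)*(487083 + s((-2 + 48) - 209, 460)) = (4042056393 + 222725)*(487083 + 460) = 4042279118*487543 = 1970784888027074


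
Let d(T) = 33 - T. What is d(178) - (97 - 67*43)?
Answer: 2639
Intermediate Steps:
d(178) - (97 - 67*43) = (33 - 1*178) - (97 - 67*43) = (33 - 178) - (97 - 2881) = -145 - 1*(-2784) = -145 + 2784 = 2639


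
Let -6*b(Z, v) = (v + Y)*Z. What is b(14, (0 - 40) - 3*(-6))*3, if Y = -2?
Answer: 168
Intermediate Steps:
b(Z, v) = -Z*(-2 + v)/6 (b(Z, v) = -(v - 2)*Z/6 = -(-2 + v)*Z/6 = -Z*(-2 + v)/6)
b(14, (0 - 40) - 3*(-6))*3 = ((1/6)*14*(2 - ((0 - 40) - 3*(-6))))*3 = ((1/6)*14*(2 - (-40 + 18)))*3 = ((1/6)*14*(2 - 1*(-22)))*3 = ((1/6)*14*(2 + 22))*3 = ((1/6)*14*24)*3 = 56*3 = 168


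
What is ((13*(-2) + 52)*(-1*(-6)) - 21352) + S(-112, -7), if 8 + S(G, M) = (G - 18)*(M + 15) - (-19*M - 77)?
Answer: -22300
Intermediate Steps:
S(G, M) = 69 + 19*M + (-18 + G)*(15 + M) (S(G, M) = -8 + ((G - 18)*(M + 15) - (-19*M - 77)) = -8 + ((-18 + G)*(15 + M) - (-77 - 19*M)) = -8 + ((-18 + G)*(15 + M) + (77 + 19*M)) = -8 + (77 + 19*M + (-18 + G)*(15 + M)) = 69 + 19*M + (-18 + G)*(15 + M))
((13*(-2) + 52)*(-1*(-6)) - 21352) + S(-112, -7) = ((13*(-2) + 52)*(-1*(-6)) - 21352) + (-201 - 7 + 15*(-112) - 112*(-7)) = ((-26 + 52)*6 - 21352) + (-201 - 7 - 1680 + 784) = (26*6 - 21352) - 1104 = (156 - 21352) - 1104 = -21196 - 1104 = -22300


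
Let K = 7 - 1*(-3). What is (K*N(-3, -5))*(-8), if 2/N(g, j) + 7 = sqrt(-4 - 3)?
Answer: 20 + 20*I*sqrt(7)/7 ≈ 20.0 + 7.5593*I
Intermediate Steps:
K = 10 (K = 7 + 3 = 10)
N(g, j) = 2/(-7 + I*sqrt(7)) (N(g, j) = 2/(-7 + sqrt(-4 - 3)) = 2/(-7 + sqrt(-7)) = 2/(-7 + I*sqrt(7)))
(K*N(-3, -5))*(-8) = (10*(-1/4 - I*sqrt(7)/28))*(-8) = (-5/2 - 5*I*sqrt(7)/14)*(-8) = 20 + 20*I*sqrt(7)/7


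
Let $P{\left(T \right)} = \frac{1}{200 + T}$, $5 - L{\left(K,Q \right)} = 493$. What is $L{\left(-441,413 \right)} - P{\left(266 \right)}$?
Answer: $- \frac{227409}{466} \approx -488.0$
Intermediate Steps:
$L{\left(K,Q \right)} = -488$ ($L{\left(K,Q \right)} = 5 - 493 = -488$)
$L{\left(-441,413 \right)} - P{\left(266 \right)} = -488 - \frac{1}{200 + 266} = -488 - \frac{1}{466} = - \frac{227409}{466}$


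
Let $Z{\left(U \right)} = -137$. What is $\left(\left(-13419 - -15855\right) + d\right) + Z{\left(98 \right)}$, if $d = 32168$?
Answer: $34467$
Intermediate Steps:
$\left(\left(-13419 - -15855\right) + d\right) + Z{\left(98 \right)} = \left(\left(-13419 - -15855\right) + 32168\right) - 137 = \left(\left(-13419 + 15855\right) + 32168\right) - 137 = \left(2436 + 32168\right) - 137 = 34604 - 137 = 34467$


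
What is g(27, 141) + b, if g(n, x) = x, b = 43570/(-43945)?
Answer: 1230535/8789 ≈ 140.01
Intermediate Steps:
b = -8714/8789 (b = 43570*(-1/43945) = -8714/8789 ≈ -0.99147)
g(27, 141) + b = 141 - 8714/8789 = 1230535/8789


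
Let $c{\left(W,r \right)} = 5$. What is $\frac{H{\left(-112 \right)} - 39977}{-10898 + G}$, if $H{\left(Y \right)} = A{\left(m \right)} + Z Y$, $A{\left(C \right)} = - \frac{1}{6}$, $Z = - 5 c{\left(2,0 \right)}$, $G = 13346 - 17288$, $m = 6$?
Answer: $\frac{223063}{89040} \approx 2.5052$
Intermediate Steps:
$G = -3942$
$Z = -25$ ($Z = \left(-5\right) 5 = -25$)
$A{\left(C \right)} = - \frac{1}{6}$ ($A{\left(C \right)} = \left(-1\right) \frac{1}{6} = - \frac{1}{6}$)
$H{\left(Y \right)} = - \frac{1}{6} - 25 Y$
$\frac{H{\left(-112 \right)} - 39977}{-10898 + G} = \frac{\left(- \frac{1}{6} - -2800\right) - 39977}{-10898 - 3942} = \frac{\left(- \frac{1}{6} + 2800\right) - 39977}{-14840} = \left(\frac{16799}{6} - 39977\right) \left(- \frac{1}{14840}\right) = \left(- \frac{223063}{6}\right) \left(- \frac{1}{14840}\right) = \frac{223063}{89040}$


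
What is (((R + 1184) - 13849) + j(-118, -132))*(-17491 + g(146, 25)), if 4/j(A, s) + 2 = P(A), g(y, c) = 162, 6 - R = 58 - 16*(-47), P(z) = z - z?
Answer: 233438959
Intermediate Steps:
P(z) = 0
R = -804 (R = 6 - (58 - 16*(-47)) = 6 - (58 + 752) = 6 - 1*810 = 6 - 810 = -804)
j(A, s) = -2 (j(A, s) = 4/(-2 + 0) = 4/(-2) = 4*(-½) = -2)
(((R + 1184) - 13849) + j(-118, -132))*(-17491 + g(146, 25)) = (((-804 + 1184) - 13849) - 2)*(-17491 + 162) = ((380 - 13849) - 2)*(-17329) = (-13469 - 2)*(-17329) = -13471*(-17329) = 233438959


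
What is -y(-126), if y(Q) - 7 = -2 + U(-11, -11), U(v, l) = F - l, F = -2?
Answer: -14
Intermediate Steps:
U(v, l) = -2 - l
y(Q) = 14 (y(Q) = 7 + (-2 + (-2 - 1*(-11))) = 7 + (-2 + (-2 + 11)) = 7 + (-2 + 9) = 7 + 7 = 14)
-y(-126) = -1*14 = -14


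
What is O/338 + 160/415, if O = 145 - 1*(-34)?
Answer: 25673/28054 ≈ 0.91513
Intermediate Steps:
O = 179 (O = 145 + 34 = 179)
O/338 + 160/415 = 179/338 + 160/415 = 179*(1/338) + 160*(1/415) = 179/338 + 32/83 = 25673/28054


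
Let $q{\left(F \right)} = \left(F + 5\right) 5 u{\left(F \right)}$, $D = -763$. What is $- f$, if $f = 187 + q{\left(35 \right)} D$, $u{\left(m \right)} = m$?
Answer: $5340813$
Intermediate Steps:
$q{\left(F \right)} = F \left(25 + 5 F\right)$ ($q{\left(F \right)} = \left(F + 5\right) 5 F = \left(5 + F\right) 5 F = \left(25 + 5 F\right) F = F \left(25 + 5 F\right)$)
$f = -5340813$ ($f = 187 + 5 \cdot 35 \left(5 + 35\right) \left(-763\right) = 187 + 5 \cdot 35 \cdot 40 \left(-763\right) = 187 + 7000 \left(-763\right) = 187 - 5341000 = -5340813$)
$- f = \left(-1\right) \left(-5340813\right) = 5340813$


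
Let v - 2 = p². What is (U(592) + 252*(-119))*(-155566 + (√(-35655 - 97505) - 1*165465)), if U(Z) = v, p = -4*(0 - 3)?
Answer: 9580207102 - 59684*I*√33290 ≈ 9.5802e+9 - 1.089e+7*I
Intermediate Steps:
p = 12 (p = -4*(-3) = 12)
v = 146 (v = 2 + 12² = 2 + 144 = 146)
U(Z) = 146
(U(592) + 252*(-119))*(-155566 + (√(-35655 - 97505) - 1*165465)) = (146 + 252*(-119))*(-155566 + (√(-35655 - 97505) - 1*165465)) = (146 - 29988)*(-155566 + (√(-133160) - 165465)) = -29842*(-155566 + (2*I*√33290 - 165465)) = -29842*(-155566 + (-165465 + 2*I*√33290)) = -29842*(-321031 + 2*I*√33290) = 9580207102 - 59684*I*√33290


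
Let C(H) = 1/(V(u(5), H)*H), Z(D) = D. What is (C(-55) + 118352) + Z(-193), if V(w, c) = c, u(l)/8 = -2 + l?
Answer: 357430976/3025 ≈ 1.1816e+5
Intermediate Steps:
u(l) = -16 + 8*l (u(l) = 8*(-2 + l) = -16 + 8*l)
C(H) = H⁻² (C(H) = 1/(H*H) = H⁻²)
(C(-55) + 118352) + Z(-193) = ((-55)⁻² + 118352) - 193 = (1/3025 + 118352) - 193 = 358014801/3025 - 193 = 357430976/3025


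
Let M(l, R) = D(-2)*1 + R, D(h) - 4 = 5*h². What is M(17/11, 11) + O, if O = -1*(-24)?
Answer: 59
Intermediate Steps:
D(h) = 4 + 5*h²
M(l, R) = 24 + R (M(l, R) = (4 + 5*(-2)²)*1 + R = (4 + 5*4)*1 + R = (4 + 20)*1 + R = 24*1 + R = 24 + R)
O = 24
M(17/11, 11) + O = (24 + 11) + 24 = 35 + 24 = 59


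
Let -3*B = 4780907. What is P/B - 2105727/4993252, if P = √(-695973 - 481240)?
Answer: -2105727/4993252 - 3*I*√1177213/4780907 ≈ -0.42171 - 0.00068083*I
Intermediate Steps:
B = -4780907/3 (B = -⅓*4780907 = -4780907/3 ≈ -1.5936e+6)
P = I*√1177213 (P = √(-1177213) = I*√1177213 ≈ 1085.0*I)
P/B - 2105727/4993252 = (I*√1177213)/(-4780907/3) - 2105727/4993252 = (I*√1177213)*(-3/4780907) - 2105727*1/4993252 = -3*I*√1177213/4780907 - 2105727/4993252 = -2105727/4993252 - 3*I*√1177213/4780907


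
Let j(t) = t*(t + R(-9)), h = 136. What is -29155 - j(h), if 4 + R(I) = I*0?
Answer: -47107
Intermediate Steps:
R(I) = -4 (R(I) = -4 + I*0 = -4 + 0 = -4)
j(t) = t*(-4 + t) (j(t) = t*(t - 4) = t*(-4 + t))
-29155 - j(h) = -29155 - 136*(-4 + 136) = -29155 - 136*132 = -29155 - 1*17952 = -29155 - 17952 = -47107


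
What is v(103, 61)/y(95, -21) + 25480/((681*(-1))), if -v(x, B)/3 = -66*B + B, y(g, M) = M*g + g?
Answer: -11302499/258780 ≈ -43.676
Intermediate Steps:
y(g, M) = g + M*g
v(x, B) = 195*B (v(x, B) = -3*(-66*B + B) = -(-195)*B = 195*B)
v(103, 61)/y(95, -21) + 25480/((681*(-1))) = (195*61)/((95*(1 - 21))) + 25480/((681*(-1))) = 11895/((95*(-20))) + 25480/(-681) = 11895/(-1900) + 25480*(-1/681) = 11895*(-1/1900) - 25480/681 = -2379/380 - 25480/681 = -11302499/258780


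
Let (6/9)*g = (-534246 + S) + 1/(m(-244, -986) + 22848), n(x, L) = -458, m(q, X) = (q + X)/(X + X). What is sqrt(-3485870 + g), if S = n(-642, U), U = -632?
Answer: 3*I*sqrt(26868052265995608117)/7509581 ≈ 2070.7*I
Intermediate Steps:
m(q, X) = (X + q)/(2*X) (m(q, X) = (X + q)/((2*X)) = (X + q)*(1/(2*X)) = (X + q)/(2*X))
S = -458
g = -6023104498043/7509581 (g = 3*((-534246 - 458) + 1/((1/2)*(-986 - 244)/(-986) + 22848))/2 = 3*(-534704 + 1/((1/2)*(-1/986)*(-1230) + 22848))/2 = 3*(-534704 + 1/(615/986 + 22848))/2 = 3*(-534704 + 1/(22528743/986))/2 = 3*(-534704 + 986/22528743)/2 = (3/2)*(-12046208996086/22528743) = -6023104498043/7509581 ≈ -8.0206e+5)
sqrt(-3485870 + g) = sqrt(-3485870 - 6023104498043/7509581) = sqrt(-32200527618513/7509581) = 3*I*sqrt(26868052265995608117)/7509581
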